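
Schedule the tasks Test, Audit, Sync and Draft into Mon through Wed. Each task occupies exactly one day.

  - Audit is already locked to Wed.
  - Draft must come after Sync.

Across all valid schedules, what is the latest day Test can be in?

Test at Wed is achievable: Sync -> Mon; Draft -> Tue; Audit -> Wed; Test -> Wed.

Wed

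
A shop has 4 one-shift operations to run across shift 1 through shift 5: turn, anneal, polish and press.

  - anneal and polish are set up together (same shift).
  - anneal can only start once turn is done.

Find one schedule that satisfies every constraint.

press -> shift 1; anneal -> shift 2; turn -> shift 1; polish -> shift 2

Checking: turn(shift 1) before anneal(shift 2); anneal = polish = shift 2.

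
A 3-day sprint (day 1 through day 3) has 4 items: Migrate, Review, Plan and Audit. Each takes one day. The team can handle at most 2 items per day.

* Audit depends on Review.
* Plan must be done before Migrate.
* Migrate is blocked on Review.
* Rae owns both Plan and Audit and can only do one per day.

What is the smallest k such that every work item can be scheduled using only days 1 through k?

The precedence chain requires at least 2 distinct days.
With at most 2 per day and 4 work items, at least 2 days are needed.
2 works (last occupied day: day 2): for example Migrate in day 2; Review in day 1; Plan in day 1; Audit in day 2.

2 days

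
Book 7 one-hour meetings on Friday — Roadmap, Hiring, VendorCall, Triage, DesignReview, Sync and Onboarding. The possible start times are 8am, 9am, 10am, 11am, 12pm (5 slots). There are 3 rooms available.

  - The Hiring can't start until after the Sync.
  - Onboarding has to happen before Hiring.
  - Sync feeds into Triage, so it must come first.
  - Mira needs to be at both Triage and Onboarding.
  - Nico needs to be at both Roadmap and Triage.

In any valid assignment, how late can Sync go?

11am

Downstream work caps Sync at 11am.
Sync at 11am is achievable: Hiring=12pm, DesignReview=9am, Roadmap=8am, Sync=11am, VendorCall=8am, Onboarding=8am, Triage=12pm.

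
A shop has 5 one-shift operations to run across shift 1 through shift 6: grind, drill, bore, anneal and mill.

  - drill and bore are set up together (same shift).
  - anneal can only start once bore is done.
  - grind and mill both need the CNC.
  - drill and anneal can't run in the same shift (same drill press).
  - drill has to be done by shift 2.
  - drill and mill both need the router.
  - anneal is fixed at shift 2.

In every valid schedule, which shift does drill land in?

shift 1

drill's window is shift 1–shift 2.
anneal is fixed at shift 2, and drill can't share a shift with anneal.
So drill must be shift 1.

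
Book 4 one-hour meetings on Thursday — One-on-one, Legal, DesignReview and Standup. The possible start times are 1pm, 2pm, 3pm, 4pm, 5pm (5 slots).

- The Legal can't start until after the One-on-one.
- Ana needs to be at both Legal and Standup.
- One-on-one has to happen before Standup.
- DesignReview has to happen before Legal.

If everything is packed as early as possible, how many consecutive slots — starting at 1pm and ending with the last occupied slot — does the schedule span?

3

The precedence chain requires at least 2 distinct slots.
Could 2 slots be enough, i.e. nothing placed later than 2pm? No: Legal must come after One-on-one (at 1pm or later) → {2pm}; One-on-one must come before Legal (at 2pm or earlier) → {1pm}; Standup must come after One-on-one (at 1pm or later) → {2pm}; Standup can't share with Legal (2pm) → nothing is left.
So 2 slots is not enough.
3 works (last occupied slot: 3pm): for example DesignReview in 1pm, Standup in 3pm, One-on-one in 1pm, Legal in 2pm.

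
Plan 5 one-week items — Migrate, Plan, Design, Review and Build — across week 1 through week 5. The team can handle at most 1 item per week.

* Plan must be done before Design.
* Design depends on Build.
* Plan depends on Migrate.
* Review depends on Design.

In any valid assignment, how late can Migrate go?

week 2

Downstream work caps Migrate at week 2.
Migrate at week 2 is achievable: Plan in week 3; Migrate in week 2; Review in week 5; Design in week 4; Build in week 1.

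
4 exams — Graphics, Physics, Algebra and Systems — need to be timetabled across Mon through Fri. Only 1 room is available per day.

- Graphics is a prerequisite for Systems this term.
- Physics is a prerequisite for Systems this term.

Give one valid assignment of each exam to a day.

Systems -> Wed; Algebra -> Thu; Physics -> Tue; Graphics -> Mon

Checking: Physics(Tue) before Systems(Wed); Graphics(Mon) before Systems(Wed); max 1 per day (cap 1).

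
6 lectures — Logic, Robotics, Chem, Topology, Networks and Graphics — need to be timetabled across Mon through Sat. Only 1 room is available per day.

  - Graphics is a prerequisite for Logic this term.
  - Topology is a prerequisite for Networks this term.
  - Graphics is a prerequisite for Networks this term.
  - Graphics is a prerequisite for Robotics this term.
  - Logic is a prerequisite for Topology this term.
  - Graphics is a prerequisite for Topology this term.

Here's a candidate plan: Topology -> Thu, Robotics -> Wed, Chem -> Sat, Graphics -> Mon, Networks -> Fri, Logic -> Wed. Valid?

Topology is a prerequisite for Networks this term — holds.
Graphics is a prerequisite for Robotics this term — holds.
Graphics is a prerequisite for Topology this term — holds.
Graphics is a prerequisite for Networks this term — holds.
Graphics is a prerequisite for Logic this term — holds.
Logic is a prerequisite for Topology this term — holds.
Only 1 room is available per day — violated.

No. Only 1 room is available per day is not satisfied.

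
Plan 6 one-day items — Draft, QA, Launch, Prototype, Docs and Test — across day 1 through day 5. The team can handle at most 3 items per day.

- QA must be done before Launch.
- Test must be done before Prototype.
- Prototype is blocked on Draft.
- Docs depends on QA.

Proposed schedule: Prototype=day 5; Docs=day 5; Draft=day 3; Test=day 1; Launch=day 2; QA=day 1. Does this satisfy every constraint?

QA must be done before Launch — holds.
Test must be done before Prototype — holds.
Docs depends on QA — holds.
Prototype is blocked on Draft — holds.
The team can handle at most 3 items per day — holds.

Yes, all constraints hold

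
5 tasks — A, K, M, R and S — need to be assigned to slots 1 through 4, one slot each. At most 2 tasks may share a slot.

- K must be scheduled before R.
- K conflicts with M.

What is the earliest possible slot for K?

Downstream work caps K at 3.
K at 1 is achievable: A in 1, S in 3, R in 2, K in 1, M in 2.

1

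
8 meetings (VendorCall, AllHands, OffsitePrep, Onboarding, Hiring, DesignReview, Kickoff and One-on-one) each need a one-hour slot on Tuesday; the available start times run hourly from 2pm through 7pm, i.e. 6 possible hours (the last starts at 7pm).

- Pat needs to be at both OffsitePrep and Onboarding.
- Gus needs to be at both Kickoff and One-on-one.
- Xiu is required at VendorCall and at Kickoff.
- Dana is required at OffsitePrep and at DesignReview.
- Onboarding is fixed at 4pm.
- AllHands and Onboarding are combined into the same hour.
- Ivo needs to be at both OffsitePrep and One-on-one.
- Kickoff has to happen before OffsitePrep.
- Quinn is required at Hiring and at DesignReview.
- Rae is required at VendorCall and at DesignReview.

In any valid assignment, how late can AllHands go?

AllHands must be in the same hour as Onboarding, which can't be before 4pm, so AllHands is at least 4pm; AllHands must be in the same hour as Onboarding, which can't be after 4pm, so AllHands is at most 4pm.
AllHands at 4pm is achievable: DesignReview in 4pm, OffsitePrep in 3pm, One-on-one in 4pm, AllHands in 4pm, Kickoff in 2pm, Hiring in 2pm, Onboarding in 4pm, VendorCall in 3pm.

4pm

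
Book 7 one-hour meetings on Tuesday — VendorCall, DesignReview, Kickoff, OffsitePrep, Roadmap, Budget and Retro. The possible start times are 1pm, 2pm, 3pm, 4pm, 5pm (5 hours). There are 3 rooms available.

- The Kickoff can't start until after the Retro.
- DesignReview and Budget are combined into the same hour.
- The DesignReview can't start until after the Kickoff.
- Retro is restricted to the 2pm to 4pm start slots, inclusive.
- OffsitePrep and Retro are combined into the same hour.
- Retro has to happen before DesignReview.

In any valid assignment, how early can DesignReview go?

Precedence pushes DesignReview to at least 4pm.
DesignReview at 4pm is achievable: Budget=4pm, VendorCall=1pm, Retro=2pm, OffsitePrep=2pm, Roadmap=1pm, Kickoff=3pm, DesignReview=4pm.

4pm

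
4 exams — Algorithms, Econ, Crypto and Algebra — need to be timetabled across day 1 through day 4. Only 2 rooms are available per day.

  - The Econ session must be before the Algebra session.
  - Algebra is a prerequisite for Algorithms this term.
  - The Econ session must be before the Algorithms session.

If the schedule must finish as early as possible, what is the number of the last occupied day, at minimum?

day 3

The precedence chain requires at least 3 distinct days.
With at most 2 per day and 4 exams, at least 2 days are needed.
3 works (last occupied day: day 3): for example Algebra in day 2, Algorithms in day 3, Econ in day 1, Crypto in day 1.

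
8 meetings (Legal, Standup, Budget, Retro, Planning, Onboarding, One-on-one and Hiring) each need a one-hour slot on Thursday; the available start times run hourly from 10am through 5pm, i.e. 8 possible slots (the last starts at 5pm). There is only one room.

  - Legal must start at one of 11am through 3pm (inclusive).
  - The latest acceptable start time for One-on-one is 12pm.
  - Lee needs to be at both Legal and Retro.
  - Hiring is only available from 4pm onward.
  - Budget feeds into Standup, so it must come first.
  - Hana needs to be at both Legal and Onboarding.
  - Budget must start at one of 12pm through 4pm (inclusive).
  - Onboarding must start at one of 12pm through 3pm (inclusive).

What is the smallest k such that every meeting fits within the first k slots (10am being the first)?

The precedence chain requires at least 2 distinct slots.
With at most 1 per slot and 8 meetings, at least 8 slots are needed.
Hiring can't be placed before 4pm — that is slot 7 counting from 10am — so the schedule must run through at least 7 slots.
8 works (last occupied slot: 5pm): for example Legal in 11am; Standup in 2pm; Retro in 3pm; One-on-one in 10am; Hiring in 4pm; Onboarding in 12pm; Planning in 5pm; Budget in 1pm.

8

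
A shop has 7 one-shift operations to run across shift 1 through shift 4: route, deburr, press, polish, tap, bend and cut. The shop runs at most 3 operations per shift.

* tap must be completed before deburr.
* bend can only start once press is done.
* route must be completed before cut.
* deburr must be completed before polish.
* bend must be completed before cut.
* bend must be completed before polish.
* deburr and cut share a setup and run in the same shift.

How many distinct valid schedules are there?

4

Enumerating: polish -> shift 4, bend -> shift 2, cut -> shift 3, deburr -> shift 3, tap -> shift 1, press -> shift 1, route -> shift 1 | press -> shift 1, route -> shift 1, tap -> shift 2, deburr -> shift 3, cut -> shift 3, bend -> shift 2, polish -> shift 4 | polish in shift 4, cut in shift 3, bend in shift 2, tap in shift 1, route in shift 2, press in shift 1, deburr in shift 3 | cut in shift 3, press in shift 1, bend in shift 2, tap in shift 2, route in shift 2, deburr in shift 3, polish in shift 4.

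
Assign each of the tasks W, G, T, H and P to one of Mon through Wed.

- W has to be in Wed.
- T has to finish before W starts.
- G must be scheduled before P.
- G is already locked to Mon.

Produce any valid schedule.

P in Tue, T in Mon, H in Mon, G in Mon, W in Wed

Checking: T(Mon) before W(Wed); G(Mon) before P(Tue); G=Mon in [Mon,Mon]; W=Wed in [Wed,Wed].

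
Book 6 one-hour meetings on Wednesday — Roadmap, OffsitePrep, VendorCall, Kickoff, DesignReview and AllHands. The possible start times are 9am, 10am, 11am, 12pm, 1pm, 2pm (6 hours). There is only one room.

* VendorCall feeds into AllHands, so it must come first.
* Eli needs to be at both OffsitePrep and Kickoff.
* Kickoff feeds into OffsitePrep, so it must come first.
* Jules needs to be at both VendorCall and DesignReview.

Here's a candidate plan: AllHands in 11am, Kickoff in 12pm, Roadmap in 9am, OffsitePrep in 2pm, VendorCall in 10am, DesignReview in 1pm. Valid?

Eli needs to be at both OffsitePrep and Kickoff — holds.
Kickoff feeds into OffsitePrep, so it must come first — holds.
VendorCall feeds into AllHands, so it must come first — holds.
Jules needs to be at both VendorCall and DesignReview — holds.
There is only one room — holds.

Yes, all constraints hold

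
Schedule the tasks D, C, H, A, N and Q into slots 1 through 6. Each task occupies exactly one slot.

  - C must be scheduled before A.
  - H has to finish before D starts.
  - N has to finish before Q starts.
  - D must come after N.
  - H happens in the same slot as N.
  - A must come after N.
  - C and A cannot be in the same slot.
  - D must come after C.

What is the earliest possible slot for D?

2

Precedence pushes D to at least 2.
D at 2 is achievable: C=1, D=2, Q=2, N=1, A=2, H=1.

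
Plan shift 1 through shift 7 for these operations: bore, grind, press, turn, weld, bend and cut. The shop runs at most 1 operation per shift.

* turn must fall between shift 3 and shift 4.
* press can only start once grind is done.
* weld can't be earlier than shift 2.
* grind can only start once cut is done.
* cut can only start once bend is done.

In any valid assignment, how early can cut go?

shift 2

Precedence pushes cut to at least shift 2; downstream work caps cut at shift 5.
cut at shift 2 is achievable: weld in shift 4, press in shift 6, turn in shift 3, bore in shift 7, grind in shift 5, cut in shift 2, bend in shift 1.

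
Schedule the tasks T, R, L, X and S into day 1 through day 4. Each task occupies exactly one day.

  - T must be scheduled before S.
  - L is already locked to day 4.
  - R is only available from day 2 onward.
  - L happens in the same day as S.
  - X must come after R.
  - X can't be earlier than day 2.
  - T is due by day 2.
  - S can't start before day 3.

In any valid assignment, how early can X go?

X is available from day 2; precedence pushes X to at least day 3.
X at day 3 is achievable: L in day 4; T in day 1; S in day 4; R in day 2; X in day 3.

day 3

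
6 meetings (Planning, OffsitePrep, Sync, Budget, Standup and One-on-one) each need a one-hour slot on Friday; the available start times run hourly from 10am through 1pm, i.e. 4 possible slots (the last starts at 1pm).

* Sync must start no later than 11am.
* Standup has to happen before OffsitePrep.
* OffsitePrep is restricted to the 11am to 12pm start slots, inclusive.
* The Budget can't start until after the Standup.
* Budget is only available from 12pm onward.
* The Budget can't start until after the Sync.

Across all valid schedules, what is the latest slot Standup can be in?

Downstream work caps Standup at 11am.
Standup at 11am is achievable: Planning=10am, OffsitePrep=12pm, One-on-one=10am, Standup=11am, Sync=10am, Budget=12pm.

11am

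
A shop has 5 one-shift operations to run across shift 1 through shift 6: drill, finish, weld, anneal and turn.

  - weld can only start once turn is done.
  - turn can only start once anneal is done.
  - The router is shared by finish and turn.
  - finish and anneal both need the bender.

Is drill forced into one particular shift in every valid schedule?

No

drill can be shift 1 (e.g. finish=shift 3, weld=shift 3, anneal=shift 1, drill=shift 1, turn=shift 2) or shift 2 (e.g. anneal -> shift 1; finish -> shift 3; drill -> shift 2; weld -> shift 3; turn -> shift 2).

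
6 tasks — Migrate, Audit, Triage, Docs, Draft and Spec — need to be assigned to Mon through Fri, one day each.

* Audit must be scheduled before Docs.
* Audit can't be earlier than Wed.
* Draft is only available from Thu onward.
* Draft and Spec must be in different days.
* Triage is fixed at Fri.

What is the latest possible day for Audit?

Audit is available from Wed; downstream work caps Audit at Thu.
Audit at Thu is achievable: Draft -> Thu; Spec -> Mon; Triage -> Fri; Migrate -> Mon; Docs -> Fri; Audit -> Thu.

Thu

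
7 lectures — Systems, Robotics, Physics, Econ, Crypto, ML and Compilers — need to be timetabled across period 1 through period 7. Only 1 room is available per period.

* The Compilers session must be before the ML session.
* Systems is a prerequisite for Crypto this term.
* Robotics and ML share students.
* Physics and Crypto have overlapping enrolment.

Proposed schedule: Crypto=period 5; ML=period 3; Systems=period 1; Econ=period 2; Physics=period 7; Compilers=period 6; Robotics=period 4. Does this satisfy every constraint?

No — it violates: The Compilers session must be before the ML session

Systems is a prerequisite for Crypto this term — holds.
The Compilers session must be before the ML session — violated.
Robotics and ML share students — holds.
Only 1 room is available per period — holds.
Physics and Crypto have overlapping enrolment — holds.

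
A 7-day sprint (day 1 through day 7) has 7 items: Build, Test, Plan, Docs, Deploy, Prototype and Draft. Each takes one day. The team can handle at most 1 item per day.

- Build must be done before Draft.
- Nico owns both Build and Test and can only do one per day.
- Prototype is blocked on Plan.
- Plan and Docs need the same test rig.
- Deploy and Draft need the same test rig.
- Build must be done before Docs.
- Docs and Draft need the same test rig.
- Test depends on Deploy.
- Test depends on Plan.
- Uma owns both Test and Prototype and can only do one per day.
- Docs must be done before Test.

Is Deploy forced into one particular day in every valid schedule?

Deploy can be day 1 (e.g. Test in day 5; Draft in day 7; Deploy in day 1; Plan in day 3; Docs in day 4; Prototype in day 6; Build in day 2) or day 2 (e.g. Deploy in day 2, Docs in day 4, Build in day 1, Plan in day 3, Draft in day 7, Test in day 5, Prototype in day 6).

No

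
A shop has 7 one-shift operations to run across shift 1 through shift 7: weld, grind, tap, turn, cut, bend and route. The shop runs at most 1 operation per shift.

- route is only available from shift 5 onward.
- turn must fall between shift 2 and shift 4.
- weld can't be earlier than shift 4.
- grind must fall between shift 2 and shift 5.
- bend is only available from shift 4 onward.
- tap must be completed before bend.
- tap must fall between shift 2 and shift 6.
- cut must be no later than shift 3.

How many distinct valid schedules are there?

Splitting on weld: it can be shift 4 (10), shift 5 (12), shift 6 (14), shift 7 (14). Listing each branch's schedules as (grind, tap, turn, cut, bend, route) by shift number:
weld=shift 4: (2,5,3,1,6,7) (2,5,3,1,7,6) (2,6,3,1,7,5) (3,5,2,1,6,7) (3,5,2,1,7,6) (3,6,2,1,7,5) (5,2,3,1,6,7) (5,2,3,1,7,6) (5,3,2,1,6,7) (5,3,2,1,7,6) — 10.
weld=shift 5: (2,3,4,1,6,7) (2,3,4,1,7,6) (2,4,3,1,6,7) (2,4,3,1,7,6) (3,2,4,1,6,7) (3,2,4,1,7,6) (3,4,2,1,6,7) (3,4,2,1,7,6) (4,2,3,1,6,7) (4,2,3,1,7,6) (4,3,2,1,6,7) (4,3,2,1,7,6) — 12.
weld=shift 6: (2,3,4,1,5,7) (2,3,4,1,7,5) (2,4,3,1,5,7) (2,4,3,1,7,5) (3,2,4,1,5,7) (3,2,4,1,7,5) (3,4,2,1,5,7) (3,4,2,1,7,5) (4,2,3,1,5,7) (4,2,3,1,7,5) (4,3,2,1,5,7) (4,3,2,1,7,5) (5,2,3,1,4,7) (5,3,2,1,4,7) — 14.
weld=shift 7: (2,3,4,1,5,6) (2,3,4,1,6,5) (2,4,3,1,5,6) (2,4,3,1,6,5) (3,2,4,1,5,6) (3,2,4,1,6,5) (3,4,2,1,5,6) (3,4,2,1,6,5) (4,2,3,1,5,6) (4,2,3,1,6,5) (4,3,2,1,5,6) (4,3,2,1,6,5) (5,2,3,1,4,6) (5,3,2,1,4,6) — 14.
Summing: 10 + 12 + 14 + 14 = 50.

50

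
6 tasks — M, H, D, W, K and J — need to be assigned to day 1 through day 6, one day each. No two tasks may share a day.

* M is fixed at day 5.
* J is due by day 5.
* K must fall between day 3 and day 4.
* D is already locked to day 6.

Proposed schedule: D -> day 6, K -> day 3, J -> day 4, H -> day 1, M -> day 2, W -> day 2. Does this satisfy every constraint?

K must fall between day 3 and day 4 — holds.
M is fixed at day 5 — violated.
J is due by day 5 — holds.
D is already locked to day 6 — holds.
No two tasks may share a day — violated.

No — it violates: M is fixed at day 5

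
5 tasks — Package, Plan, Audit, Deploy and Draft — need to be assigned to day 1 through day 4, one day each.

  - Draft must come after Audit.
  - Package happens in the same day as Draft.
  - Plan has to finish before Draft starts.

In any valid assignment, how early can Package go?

Package must be in the same day as Draft, which can't be before day 2, so Package is at least day 2.
Package at day 2 is achievable: Draft=day 2, Plan=day 1, Audit=day 1, Deploy=day 1, Package=day 2.

day 2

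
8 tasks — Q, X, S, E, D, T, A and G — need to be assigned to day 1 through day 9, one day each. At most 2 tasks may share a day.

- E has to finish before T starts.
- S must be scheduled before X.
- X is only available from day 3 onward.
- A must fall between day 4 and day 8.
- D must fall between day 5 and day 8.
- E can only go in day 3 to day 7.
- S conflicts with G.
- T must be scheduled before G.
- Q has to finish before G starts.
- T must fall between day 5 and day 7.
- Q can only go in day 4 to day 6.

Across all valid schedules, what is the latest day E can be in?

day 6

E is available from day 3; E's own window allows nothing later than day 7; downstream work caps E at day 6.
E at day 6 is achievable: T in day 7, E in day 6, S in day 1, A in day 4, G in day 8, Q in day 4, D in day 5, X in day 3.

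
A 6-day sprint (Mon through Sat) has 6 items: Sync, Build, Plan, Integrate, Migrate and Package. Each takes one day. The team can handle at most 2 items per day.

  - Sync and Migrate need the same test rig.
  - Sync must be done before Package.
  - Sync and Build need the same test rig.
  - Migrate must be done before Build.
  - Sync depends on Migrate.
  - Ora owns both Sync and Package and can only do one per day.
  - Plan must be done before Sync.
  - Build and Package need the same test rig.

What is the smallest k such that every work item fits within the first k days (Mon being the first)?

The precedence chain requires at least 3 distinct days.
With at most 2 per day and 6 work items, at least 3 days are needed.
Could 3 days be enough, i.e. nothing placed later than Wed? No: Build must come after Migrate (at Mon or later) → {Tue, Wed}; Sync must come after Plan (at Mon or later) → {Tue, Wed}; Package must come after Sync (at Tue or later) → {Wed}; Sync must come before Package (at Wed or earlier) → {Tue}; Build can't share with Sync (Tue) → {Wed}; Package can't share with Build (Wed) → nothing is left.
So 3 days is not enough.
4 works (last occupied day: Thu): for example Migrate=Mon, Package=Thu, Integrate=Tue, Plan=Mon, Sync=Tue, Build=Wed.

4 days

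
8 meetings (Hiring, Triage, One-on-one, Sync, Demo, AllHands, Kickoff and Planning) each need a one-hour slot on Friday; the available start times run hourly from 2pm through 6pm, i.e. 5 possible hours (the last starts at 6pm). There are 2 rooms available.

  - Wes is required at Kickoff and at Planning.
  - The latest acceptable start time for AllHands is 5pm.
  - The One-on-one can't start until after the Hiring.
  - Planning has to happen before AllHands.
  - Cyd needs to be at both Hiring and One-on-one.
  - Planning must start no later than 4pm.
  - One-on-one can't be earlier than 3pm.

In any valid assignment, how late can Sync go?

6pm

Sync at 6pm is achievable: Triage -> 4pm, One-on-one -> 3pm, Demo -> 4pm, Sync -> 6pm, Kickoff -> 5pm, Planning -> 2pm, Hiring -> 2pm, AllHands -> 3pm.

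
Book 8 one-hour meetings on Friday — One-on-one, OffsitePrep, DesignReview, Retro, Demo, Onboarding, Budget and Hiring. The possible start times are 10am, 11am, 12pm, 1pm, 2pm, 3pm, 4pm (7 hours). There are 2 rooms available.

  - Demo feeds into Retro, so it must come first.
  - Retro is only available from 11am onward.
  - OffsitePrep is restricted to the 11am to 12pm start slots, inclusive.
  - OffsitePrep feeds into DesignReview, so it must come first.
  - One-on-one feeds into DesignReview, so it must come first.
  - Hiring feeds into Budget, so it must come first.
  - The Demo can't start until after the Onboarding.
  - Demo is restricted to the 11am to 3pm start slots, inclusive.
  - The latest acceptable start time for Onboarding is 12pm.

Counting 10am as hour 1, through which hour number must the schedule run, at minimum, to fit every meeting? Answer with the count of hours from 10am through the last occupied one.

4

The precedence chain requires at least 3 distinct hours.
With at most 2 per hour and 8 meetings, at least 4 hours are needed.
4 works (last occupied hour: 1pm): for example OffsitePrep in 11am, Budget in 1pm, Hiring in 12pm, One-on-one in 10am, Demo in 11am, Onboarding in 10am, Retro in 12pm, DesignReview in 1pm.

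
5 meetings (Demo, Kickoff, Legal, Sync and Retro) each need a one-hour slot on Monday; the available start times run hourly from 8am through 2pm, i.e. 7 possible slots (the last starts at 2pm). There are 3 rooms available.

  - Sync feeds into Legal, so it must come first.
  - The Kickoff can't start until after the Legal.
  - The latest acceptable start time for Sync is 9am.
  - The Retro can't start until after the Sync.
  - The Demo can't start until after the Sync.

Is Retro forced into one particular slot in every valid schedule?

Retro can be 9am (e.g. Legal=9am, Retro=9am, Kickoff=10am, Demo=9am, Sync=8am) or 10am (e.g. Retro=10am, Demo=9am, Sync=8am, Legal=9am, Kickoff=10am).

No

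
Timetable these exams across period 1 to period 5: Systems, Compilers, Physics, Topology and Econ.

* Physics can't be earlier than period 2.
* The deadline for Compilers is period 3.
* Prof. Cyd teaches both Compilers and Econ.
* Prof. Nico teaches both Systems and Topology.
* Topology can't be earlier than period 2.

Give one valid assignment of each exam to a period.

Econ in period 2, Physics in period 2, Compilers in period 1, Topology in period 2, Systems in period 1

Checking: Systems(period 1) != Topology(period 2); Compilers(period 1) != Econ(period 2); Compilers=period 1 in [period 1,period 3]; Topology=period 2 in [period 2,period 5]; Physics=period 2 in [period 2,period 5].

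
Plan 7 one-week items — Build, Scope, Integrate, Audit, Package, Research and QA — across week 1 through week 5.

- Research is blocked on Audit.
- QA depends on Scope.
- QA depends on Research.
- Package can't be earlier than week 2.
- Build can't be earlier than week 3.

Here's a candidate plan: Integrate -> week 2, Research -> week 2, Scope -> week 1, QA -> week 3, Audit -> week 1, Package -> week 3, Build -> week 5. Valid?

QA depends on Scope — holds.
QA depends on Research — holds.
Package can't be earlier than week 2 — holds.
Research is blocked on Audit — holds.
Build can't be earlier than week 3 — holds.

Yes, all constraints hold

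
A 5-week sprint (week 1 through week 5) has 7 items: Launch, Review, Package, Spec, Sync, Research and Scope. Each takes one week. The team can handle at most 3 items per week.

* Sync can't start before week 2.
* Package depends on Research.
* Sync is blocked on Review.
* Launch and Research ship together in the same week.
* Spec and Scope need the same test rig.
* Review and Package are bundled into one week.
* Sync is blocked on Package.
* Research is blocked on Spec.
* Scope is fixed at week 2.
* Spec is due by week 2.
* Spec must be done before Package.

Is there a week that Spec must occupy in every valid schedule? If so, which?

Spec's window is week 1–week 2.
Scope is fixed at week 2, and Spec can't share a week with Scope.
So Spec must be week 1.

week 1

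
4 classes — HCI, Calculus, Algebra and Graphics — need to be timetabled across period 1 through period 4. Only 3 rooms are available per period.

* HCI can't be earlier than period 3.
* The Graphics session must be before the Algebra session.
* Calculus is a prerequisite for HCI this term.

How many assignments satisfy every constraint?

Splitting on HCI: it can be period 3 (12), period 4 (18). Listing each branch's schedules as (Calculus, Algebra, Graphics) by period number:
HCI=period 3: (1,2,1) (1,3,1) (1,3,2) (1,4,1) (1,4,2) (1,4,3) (2,2,1) (2,3,1) (2,3,2) (2,4,1) (2,4,2) (2,4,3) — 12.
HCI=period 4: (1,2,1) (1,3,1) (1,3,2) (1,4,1) (1,4,2) (1,4,3) (2,2,1) (2,3,1) (2,3,2) (2,4,1) (2,4,2) (2,4,3) (3,2,1) (3,3,1) (3,3,2) (3,4,1) (3,4,2) (3,4,3) — 18.
Summing: 12 + 18 = 30.

30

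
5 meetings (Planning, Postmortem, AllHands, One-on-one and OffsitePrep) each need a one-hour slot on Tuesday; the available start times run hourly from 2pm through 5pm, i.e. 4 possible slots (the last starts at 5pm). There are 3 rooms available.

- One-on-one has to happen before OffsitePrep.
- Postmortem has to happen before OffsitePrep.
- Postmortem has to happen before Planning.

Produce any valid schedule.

Planning=3pm, One-on-one=2pm, Postmortem=2pm, OffsitePrep=3pm, AllHands=2pm

Checking: One-on-one(2pm) before OffsitePrep(3pm); Postmortem(2pm) before OffsitePrep(3pm); Postmortem(2pm) before Planning(3pm); max 3 per slot (cap 3).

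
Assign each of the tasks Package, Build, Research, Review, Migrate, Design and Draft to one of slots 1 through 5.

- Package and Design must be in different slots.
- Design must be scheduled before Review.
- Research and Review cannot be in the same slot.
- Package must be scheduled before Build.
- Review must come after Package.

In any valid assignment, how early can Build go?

2

Precedence pushes Build to at least 2.
Build at 2 is achievable: Design=2, Migrate=1, Build=2, Draft=1, Research=1, Review=3, Package=1.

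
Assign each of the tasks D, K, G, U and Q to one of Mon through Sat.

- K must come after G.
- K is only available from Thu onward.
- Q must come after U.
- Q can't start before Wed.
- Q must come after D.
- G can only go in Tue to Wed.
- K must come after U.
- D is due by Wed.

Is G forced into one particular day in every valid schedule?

No

G can be Tue (e.g. U in Mon, Q in Wed, K in Thu, G in Tue, D in Mon) or Wed (e.g. Q=Wed, U=Mon, D=Mon, G=Wed, K=Thu).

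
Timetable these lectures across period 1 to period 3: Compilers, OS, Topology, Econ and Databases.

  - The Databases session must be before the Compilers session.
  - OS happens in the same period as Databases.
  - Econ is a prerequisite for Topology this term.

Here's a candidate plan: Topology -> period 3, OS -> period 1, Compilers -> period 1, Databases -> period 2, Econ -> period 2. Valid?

The Databases session must be before the Compilers session — violated.
Econ is a prerequisite for Topology this term — holds.
OS happens in the same period as Databases — violated.

No. The Databases session must be before the Compilers session is not satisfied.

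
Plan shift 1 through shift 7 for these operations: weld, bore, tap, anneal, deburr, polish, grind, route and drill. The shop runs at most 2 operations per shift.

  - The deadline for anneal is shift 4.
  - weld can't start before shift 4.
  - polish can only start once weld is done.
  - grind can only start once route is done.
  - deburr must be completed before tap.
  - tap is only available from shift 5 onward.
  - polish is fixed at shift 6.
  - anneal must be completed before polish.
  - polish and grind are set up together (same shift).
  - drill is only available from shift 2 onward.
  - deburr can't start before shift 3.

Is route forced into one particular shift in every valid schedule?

route can be shift 1 (e.g. deburr in shift 3, route in shift 1, weld in shift 4, bore in shift 2, tap in shift 5, drill in shift 2, anneal in shift 1, polish in shift 6, grind in shift 6) or shift 2 (e.g. weld=shift 4, anneal=shift 1, polish=shift 6, route=shift 2, drill=shift 2, tap=shift 5, grind=shift 6, bore=shift 1, deburr=shift 3).

No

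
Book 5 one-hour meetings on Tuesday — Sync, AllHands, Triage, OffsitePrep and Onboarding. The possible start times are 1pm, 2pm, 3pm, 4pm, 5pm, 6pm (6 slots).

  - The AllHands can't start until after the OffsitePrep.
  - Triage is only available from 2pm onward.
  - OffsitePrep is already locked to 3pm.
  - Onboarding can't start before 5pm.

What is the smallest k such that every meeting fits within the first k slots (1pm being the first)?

5 slots

The precedence chain requires at least 2 distinct slots.
Onboarding can't be placed before 5pm — that is slot 5 counting from 1pm — so the schedule must run through at least 5 slots.
5 works (last occupied slot: 5pm): for example Onboarding in 5pm, AllHands in 4pm, OffsitePrep in 3pm, Sync in 1pm, Triage in 2pm.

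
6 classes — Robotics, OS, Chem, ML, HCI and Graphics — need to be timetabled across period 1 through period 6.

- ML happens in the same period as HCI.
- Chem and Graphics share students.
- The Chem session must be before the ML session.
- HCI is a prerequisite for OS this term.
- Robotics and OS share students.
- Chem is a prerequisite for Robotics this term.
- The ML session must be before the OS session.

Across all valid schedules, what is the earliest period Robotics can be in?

Precedence pushes Robotics to at least period 2.
Robotics at period 2 is achievable: Graphics=period 2; HCI=period 2; Chem=period 1; OS=period 3; Robotics=period 2; ML=period 2.

period 2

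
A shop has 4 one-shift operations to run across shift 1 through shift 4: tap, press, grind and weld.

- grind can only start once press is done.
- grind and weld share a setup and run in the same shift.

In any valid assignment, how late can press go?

Downstream work caps press at shift 3.
press at shift 3 is achievable: tap in shift 1; press in shift 3; grind in shift 4; weld in shift 4.

shift 3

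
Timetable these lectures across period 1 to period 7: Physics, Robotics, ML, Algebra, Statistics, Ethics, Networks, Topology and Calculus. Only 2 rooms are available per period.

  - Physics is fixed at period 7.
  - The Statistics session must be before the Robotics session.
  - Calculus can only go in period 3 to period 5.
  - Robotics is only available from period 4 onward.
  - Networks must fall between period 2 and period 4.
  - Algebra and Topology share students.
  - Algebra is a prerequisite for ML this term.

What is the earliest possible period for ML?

period 2

Precedence pushes ML to at least period 2.
ML at period 2 is achievable: Algebra -> period 1, Calculus -> period 3, Robotics -> period 4, Statistics -> period 1, Networks -> period 2, ML -> period 2, Ethics -> period 3, Topology -> period 4, Physics -> period 7.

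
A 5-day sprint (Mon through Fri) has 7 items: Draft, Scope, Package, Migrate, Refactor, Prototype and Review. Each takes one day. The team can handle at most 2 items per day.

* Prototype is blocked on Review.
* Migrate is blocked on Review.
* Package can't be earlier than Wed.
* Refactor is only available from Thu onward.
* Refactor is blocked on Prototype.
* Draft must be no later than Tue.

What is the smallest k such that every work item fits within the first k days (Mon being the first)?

4

The precedence chain requires at least 3 distinct days.
With at most 2 per day and 7 work items, at least 4 days are needed.
Refactor can't be placed before Thu — that is day 4 counting from Mon — so the schedule must run through at least 4 days.
4 works (last occupied day: Thu): for example Draft -> Mon; Package -> Wed; Migrate -> Tue; Prototype -> Tue; Scope -> Wed; Review -> Mon; Refactor -> Thu.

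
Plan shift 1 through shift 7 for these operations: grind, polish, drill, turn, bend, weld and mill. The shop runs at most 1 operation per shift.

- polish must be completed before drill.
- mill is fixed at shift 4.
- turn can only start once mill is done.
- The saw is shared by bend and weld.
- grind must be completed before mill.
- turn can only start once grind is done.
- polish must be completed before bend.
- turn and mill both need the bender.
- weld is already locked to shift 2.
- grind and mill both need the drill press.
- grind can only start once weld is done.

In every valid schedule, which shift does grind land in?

weld is fixed at shift 2 and must come before grind, so grind is at least shift 3.
mill is fixed at shift 4 and must come after grind, so grind is at most shift 3.
So grind must be shift 3.

shift 3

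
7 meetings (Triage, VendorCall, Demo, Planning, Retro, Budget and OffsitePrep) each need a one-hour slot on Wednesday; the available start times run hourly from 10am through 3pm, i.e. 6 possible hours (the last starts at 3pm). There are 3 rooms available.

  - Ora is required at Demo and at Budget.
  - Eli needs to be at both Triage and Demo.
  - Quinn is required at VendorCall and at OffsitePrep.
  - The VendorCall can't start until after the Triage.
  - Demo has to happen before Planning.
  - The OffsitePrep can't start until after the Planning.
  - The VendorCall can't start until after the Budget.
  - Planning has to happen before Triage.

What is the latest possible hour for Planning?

Precedence pushes Planning to at least 11am; downstream work caps Planning at 1pm.
Planning at 1pm is achievable: Triage=2pm; Retro=10am; Budget=11am; OffsitePrep=2pm; Planning=1pm; VendorCall=3pm; Demo=10am.

1pm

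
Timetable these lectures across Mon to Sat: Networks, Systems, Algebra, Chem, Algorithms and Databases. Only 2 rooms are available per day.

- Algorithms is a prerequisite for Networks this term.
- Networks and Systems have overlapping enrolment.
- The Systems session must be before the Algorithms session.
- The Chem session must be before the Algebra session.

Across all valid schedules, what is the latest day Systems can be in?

Thu

Downstream work caps Systems at Thu.
Systems at Thu is achievable: Chem -> Mon; Algebra -> Tue; Systems -> Thu; Networks -> Sat; Algorithms -> Fri; Databases -> Mon.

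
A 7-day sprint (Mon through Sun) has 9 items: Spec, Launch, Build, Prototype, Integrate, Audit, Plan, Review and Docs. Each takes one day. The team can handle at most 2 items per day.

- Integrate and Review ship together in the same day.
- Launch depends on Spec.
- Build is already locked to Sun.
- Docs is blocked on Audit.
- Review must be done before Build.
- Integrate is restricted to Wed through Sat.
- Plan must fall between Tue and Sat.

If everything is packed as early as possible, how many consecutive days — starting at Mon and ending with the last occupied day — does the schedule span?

7

The precedence chain requires at least 2 distinct days.
With at most 2 per day and 9 work items, at least 5 days are needed.
Build can't be placed before Sun — that is day 7 counting from Mon — so the schedule must run through at least 7 days.
7 works (last occupied day: Sun): for example Audit in Mon; Integrate in Wed; Plan in Tue; Docs in Thu; Review in Wed; Spec in Mon; Launch in Tue; Build in Sun; Prototype in Thu.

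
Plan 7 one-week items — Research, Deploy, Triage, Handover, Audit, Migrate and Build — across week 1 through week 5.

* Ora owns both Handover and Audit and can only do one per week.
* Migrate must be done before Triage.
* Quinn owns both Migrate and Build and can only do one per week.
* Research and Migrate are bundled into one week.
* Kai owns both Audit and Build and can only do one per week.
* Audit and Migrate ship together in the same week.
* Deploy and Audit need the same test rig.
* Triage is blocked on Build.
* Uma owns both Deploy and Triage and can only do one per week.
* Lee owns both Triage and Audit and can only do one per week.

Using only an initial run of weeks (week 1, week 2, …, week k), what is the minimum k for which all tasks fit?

3 weeks

The precedence chain requires at least 2 distinct weeks.
Could 2 weeks be enough, i.e. nothing placed later than week 2? No: Triage must come after Build (at week 1 or later) → {week 2}; Build must come before Triage (at week 2 or earlier) → {week 1}; Migrate must come before Triage (at week 2 or earlier) → {week 1}; Build can't share with Migrate (week 1) → nothing is left.
So 2 weeks is not enough.
3 works (last occupied week: week 3): for example Triage in week 3, Handover in week 2, Migrate in week 1, Build in week 2, Deploy in week 2, Audit in week 1, Research in week 1.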